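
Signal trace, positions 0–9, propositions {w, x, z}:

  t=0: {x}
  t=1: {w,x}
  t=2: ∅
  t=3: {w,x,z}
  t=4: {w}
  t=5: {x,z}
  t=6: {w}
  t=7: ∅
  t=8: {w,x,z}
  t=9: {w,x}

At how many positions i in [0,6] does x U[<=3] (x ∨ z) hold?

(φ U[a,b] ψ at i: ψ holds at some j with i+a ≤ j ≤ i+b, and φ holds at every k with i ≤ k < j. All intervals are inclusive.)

4

Evaluate at each i in [0,6]:
  i=0: ✓ (rhs at j=0)
  i=1: ✓ (rhs at j=1)
  i=2: ✗ (lhs fails at k=2 before rhs at j=3)
  i=3: ✓ (rhs at j=3)
  i=4: ✗ (lhs fails at k=4 before rhs at j=5)
  i=5: ✓ (rhs at j=5)
  i=6: ✗ (lhs fails at k=6 before rhs at j=8)
Positions where it holds: {0, 1, 3, 5} → 4.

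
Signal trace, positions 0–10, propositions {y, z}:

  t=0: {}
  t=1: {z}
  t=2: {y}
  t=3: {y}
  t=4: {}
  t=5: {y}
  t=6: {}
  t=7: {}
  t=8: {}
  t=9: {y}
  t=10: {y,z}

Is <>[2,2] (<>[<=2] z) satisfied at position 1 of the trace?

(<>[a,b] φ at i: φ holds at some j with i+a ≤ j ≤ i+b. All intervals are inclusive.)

False

Check <>[<=2] z at each j in [3,3]:
  j=3: fails (none in [3,5])
No position in the window satisfies it → formula fails.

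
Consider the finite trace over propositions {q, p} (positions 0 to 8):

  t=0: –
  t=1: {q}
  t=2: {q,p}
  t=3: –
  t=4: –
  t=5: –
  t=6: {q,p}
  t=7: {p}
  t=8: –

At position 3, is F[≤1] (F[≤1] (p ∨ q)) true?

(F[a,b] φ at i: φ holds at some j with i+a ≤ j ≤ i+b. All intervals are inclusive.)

Check F[≤1] (p ∨ q) at each j in [3,4]:
  j=3: fails (none in [3,4])
  j=4: fails (none in [4,5])
No position in the window satisfies it → formula fails.

False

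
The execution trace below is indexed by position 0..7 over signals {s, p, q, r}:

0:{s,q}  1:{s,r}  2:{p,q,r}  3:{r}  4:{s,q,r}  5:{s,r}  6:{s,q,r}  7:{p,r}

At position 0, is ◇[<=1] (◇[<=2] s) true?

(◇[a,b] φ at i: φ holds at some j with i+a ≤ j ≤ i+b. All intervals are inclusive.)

True

Check ◇[<=2] s at each j in [0,1]:
  j=0: holds (witness at 0)
  j=1: holds (witness at 1)
Found at j=0 → formula holds.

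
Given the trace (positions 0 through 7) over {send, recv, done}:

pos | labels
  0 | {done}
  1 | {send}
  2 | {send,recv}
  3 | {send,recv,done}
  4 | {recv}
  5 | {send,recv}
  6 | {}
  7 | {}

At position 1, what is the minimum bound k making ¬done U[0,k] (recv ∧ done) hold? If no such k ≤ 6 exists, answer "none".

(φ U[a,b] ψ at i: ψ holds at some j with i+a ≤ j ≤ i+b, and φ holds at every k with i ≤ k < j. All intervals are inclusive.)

2

Need earliest j ≥ 1 with (recv ∧ done), and ¬done at every k in [1,j-1].
  j=1: rhs fails.
  j=2: rhs fails.
  j=3: rhs holds; lhs holds on [1,2]. k = 2.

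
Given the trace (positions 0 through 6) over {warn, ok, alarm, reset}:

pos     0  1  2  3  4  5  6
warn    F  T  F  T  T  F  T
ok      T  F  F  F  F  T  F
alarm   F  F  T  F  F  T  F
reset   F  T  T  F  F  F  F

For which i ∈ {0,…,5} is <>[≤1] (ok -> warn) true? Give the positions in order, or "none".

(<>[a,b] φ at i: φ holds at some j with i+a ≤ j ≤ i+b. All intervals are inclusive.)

0, 1, 2, 3, 4, 5

Evaluate at each i in [0,5]:
  i=0: ✓ (witness j=1)
  i=1: ✓ (witness j=1)
  i=2: ✓ (witness j=2)
  i=3: ✓ (witness j=3)
  i=4: ✓ (witness j=4)
  i=5: ✓ (witness j=6)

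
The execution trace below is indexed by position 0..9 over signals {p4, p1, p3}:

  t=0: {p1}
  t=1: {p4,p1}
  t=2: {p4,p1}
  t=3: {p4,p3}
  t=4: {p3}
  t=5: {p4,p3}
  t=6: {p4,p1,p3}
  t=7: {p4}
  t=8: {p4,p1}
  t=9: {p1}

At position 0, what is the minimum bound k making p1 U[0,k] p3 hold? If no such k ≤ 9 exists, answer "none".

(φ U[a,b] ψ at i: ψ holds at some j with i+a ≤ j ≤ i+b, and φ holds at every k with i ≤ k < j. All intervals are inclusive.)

Need earliest j ≥ 0 with p3, and p1 at every k in [0,j-1].
  j=0: rhs fails.
  j=1: rhs fails.
  j=2: rhs fails.
  j=3: rhs holds; lhs holds on [0,2]. k = 3.

3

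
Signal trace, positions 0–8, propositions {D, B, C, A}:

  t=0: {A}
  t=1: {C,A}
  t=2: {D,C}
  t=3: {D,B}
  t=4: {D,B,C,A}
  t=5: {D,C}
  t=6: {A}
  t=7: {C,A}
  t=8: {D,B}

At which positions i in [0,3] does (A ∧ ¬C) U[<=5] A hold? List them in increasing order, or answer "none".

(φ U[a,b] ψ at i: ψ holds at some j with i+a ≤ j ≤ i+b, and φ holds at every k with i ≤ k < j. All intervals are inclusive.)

Evaluate at each i in [0,3]:
  i=0: ✓ (rhs at j=0)
  i=1: ✓ (rhs at j=1)
  i=2: ✗ (lhs fails at k=2 before rhs at j=4)
  i=3: ✗ (lhs fails at k=3 before rhs at j=4)

0, 1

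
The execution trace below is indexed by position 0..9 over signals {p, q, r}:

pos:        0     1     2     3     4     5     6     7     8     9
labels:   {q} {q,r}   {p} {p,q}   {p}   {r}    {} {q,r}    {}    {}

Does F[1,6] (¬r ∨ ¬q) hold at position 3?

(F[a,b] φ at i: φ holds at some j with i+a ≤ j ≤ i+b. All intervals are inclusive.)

True

Check (¬r ∨ ¬q) at each j in [4,9]:
  j=4: true
  j=5: true
  j=6: true
  j=7: false
  j=8: true
  j=9: true
Found at j=4 → formula holds.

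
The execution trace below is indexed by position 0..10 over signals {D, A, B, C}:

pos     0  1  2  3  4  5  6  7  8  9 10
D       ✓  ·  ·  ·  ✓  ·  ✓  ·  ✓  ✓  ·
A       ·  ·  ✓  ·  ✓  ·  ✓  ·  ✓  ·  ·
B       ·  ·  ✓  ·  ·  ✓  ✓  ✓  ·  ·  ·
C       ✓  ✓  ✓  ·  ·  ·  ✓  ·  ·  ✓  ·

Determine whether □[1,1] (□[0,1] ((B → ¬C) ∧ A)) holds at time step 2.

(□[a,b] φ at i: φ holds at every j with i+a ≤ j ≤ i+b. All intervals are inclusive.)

Check □[0,1] ((B → ¬C) ∧ A) at every j in [3,3]:
  j=3: fails at 3
Fails at j=3 → formula fails.

False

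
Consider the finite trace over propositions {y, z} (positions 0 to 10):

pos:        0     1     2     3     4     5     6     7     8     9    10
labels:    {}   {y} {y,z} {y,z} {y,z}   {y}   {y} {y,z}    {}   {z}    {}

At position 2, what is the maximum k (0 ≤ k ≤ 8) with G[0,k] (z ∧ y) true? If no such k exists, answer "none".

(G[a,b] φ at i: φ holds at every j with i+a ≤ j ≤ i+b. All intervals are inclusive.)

(z ∧ y) must hold from j=2 onward; find where it first fails.
  j=2: holds
  j=3: holds
  j=4: holds
  j=5: fails
Holds on [2,4], so largest k = 2.

2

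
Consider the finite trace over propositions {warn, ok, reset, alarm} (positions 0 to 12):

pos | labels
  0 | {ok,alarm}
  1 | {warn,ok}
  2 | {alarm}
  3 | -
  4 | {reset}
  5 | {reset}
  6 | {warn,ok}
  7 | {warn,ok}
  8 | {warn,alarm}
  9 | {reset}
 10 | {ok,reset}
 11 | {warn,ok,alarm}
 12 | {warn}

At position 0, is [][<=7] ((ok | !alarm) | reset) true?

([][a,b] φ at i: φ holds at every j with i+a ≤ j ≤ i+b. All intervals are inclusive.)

Check ((ok | !alarm) | reset) at every j in [0,7]:
  j=0: true
  j=1: true
  j=2: false
  j=3: true
  j=4: true
  j=5: true
  j=6: true
  j=7: true
Fails at j=2 → formula fails.

False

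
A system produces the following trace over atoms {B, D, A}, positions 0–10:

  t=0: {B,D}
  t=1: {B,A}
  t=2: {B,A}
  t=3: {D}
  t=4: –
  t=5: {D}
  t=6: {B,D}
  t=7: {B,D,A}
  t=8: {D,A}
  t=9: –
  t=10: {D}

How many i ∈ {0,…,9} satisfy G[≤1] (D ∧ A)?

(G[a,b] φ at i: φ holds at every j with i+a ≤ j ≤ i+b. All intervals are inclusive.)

1

Evaluate at each i in [0,9]:
  i=0: ✗ (fails at j=0)
  i=1: ✗ (fails at j=1)
  i=2: ✗ (fails at j=2)
  i=3: ✗ (fails at j=3)
  i=4: ✗ (fails at j=4)
  i=5: ✗ (fails at j=5)
  i=6: ✗ (fails at j=6)
  i=7: ✓ (all of [7,8])
  i=8: ✗ (fails at j=9)
  i=9: ✗ (fails at j=9)
Positions where it holds: {7} → 1.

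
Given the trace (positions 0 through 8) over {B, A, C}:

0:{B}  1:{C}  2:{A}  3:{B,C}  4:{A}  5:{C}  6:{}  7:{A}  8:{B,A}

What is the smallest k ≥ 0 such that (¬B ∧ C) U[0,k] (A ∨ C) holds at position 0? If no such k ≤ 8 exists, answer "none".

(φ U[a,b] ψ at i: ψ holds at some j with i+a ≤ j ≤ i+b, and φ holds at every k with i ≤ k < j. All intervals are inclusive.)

Need earliest j ≥ 0 with (A ∨ C), and (¬B ∧ C) at every k in [0,j-1].
  j=0: rhs fails.
  j=1: rhs holds but lhs fails at k=0.
  j=2: rhs holds but lhs fails at k=0.
  j=3: rhs holds but lhs fails at k=0.
  j=4: rhs holds but lhs fails at k=0.
  j=5: rhs holds but lhs fails at k=0.
  j=6: rhs fails.
  j=7: rhs holds but lhs fails at k=0.
  j=8: rhs holds but lhs fails at k=0.
No witness within the range → none.

none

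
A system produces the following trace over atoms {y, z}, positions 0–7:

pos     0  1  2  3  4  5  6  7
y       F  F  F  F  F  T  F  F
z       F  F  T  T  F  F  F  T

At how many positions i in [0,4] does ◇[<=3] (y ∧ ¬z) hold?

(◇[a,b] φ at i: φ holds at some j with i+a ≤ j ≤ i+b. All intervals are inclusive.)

Evaluate at each i in [0,4]:
  i=0: ✗ (none in [0,3])
  i=1: ✗ (none in [1,4])
  i=2: ✓ (witness j=5)
  i=3: ✓ (witness j=5)
  i=4: ✓ (witness j=5)
Positions where it holds: {2, 3, 4} → 3.

3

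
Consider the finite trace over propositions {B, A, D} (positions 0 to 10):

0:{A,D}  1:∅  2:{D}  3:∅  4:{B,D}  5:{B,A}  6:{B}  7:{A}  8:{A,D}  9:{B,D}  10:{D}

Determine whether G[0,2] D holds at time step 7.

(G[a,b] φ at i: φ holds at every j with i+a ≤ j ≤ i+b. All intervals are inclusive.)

Check D at every j in [7,9]:
  j=7: false
  j=8: true
  j=9: true
Fails at j=7 → formula fails.

No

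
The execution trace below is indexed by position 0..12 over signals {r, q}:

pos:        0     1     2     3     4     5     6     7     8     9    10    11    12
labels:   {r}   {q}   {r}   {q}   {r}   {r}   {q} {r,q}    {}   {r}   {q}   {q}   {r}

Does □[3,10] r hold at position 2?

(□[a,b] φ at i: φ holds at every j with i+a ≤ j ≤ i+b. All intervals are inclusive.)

Check r at every j in [5,12]:
  j=5: true
  j=6: false
  j=7: true
  j=8: false
  j=9: true
  j=10: false
  j=11: false
  j=12: true
Fails at j=6 → formula fails.

No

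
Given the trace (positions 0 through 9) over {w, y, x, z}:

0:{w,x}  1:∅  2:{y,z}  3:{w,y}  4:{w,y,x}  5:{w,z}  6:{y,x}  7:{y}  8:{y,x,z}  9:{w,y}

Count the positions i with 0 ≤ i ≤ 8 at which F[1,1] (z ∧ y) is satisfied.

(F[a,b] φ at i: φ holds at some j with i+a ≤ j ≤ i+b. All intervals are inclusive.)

2

Evaluate at each i in [0,8]:
  i=0: ✗ (none in [1,1])
  i=1: ✓ (witness j=2)
  i=2: ✗ (none in [3,3])
  i=3: ✗ (none in [4,4])
  i=4: ✗ (none in [5,5])
  i=5: ✗ (none in [6,6])
  i=6: ✗ (none in [7,7])
  i=7: ✓ (witness j=8)
  i=8: ✗ (none in [9,9])
Positions where it holds: {1, 7} → 2.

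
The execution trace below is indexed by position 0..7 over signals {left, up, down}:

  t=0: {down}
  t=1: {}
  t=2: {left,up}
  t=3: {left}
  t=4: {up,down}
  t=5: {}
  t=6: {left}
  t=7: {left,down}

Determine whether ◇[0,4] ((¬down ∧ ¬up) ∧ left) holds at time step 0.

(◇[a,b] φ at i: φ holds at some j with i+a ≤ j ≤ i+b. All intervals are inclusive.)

Check ((¬down ∧ ¬up) ∧ left) at each j in [0,4]:
  j=0: false
  j=1: false
  j=2: false
  j=3: true
  j=4: false
Found at j=3 → formula holds.

Yes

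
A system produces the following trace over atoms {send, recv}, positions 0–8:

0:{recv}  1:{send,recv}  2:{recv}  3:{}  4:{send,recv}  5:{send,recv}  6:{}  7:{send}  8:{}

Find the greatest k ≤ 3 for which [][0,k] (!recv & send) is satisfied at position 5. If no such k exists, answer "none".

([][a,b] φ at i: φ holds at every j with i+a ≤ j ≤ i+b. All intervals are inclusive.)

none

(!recv & send) must hold from j=5 onward; find where it first fails.
  j=5: fails → no k works.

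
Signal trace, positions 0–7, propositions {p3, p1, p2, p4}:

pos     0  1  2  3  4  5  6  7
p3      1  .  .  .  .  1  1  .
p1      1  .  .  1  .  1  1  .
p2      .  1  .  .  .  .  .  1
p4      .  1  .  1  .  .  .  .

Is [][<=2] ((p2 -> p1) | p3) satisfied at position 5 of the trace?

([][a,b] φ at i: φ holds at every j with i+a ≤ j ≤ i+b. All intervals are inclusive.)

False

Check ((p2 -> p1) | p3) at every j in [5,7]:
  j=5: true
  j=6: true
  j=7: false
Fails at j=7 → formula fails.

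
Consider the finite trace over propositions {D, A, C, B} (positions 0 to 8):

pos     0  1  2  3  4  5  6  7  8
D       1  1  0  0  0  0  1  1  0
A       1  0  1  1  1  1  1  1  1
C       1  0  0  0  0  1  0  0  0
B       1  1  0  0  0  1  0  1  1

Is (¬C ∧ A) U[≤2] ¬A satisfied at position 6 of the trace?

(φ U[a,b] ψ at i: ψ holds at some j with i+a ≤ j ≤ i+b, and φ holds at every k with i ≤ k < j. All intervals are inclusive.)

No

Need some j in [6,8] with ¬A, and (¬C ∧ A) at every k in [6,j-1].
  j=6: ¬A false.
  j=7: ¬A false.
  j=8: ¬A false.
No j in the window works → until fails.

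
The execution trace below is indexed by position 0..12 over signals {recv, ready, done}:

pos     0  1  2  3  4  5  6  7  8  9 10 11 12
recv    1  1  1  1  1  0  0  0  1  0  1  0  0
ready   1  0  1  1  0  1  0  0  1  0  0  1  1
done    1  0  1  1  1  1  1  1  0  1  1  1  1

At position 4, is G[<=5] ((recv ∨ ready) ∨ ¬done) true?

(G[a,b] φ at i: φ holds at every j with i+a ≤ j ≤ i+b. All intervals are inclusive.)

Check ((recv ∨ ready) ∨ ¬done) at every j in [4,9]:
  j=4: true
  j=5: true
  j=6: false
  j=7: false
  j=8: true
  j=9: false
Fails at j=6 → formula fails.

No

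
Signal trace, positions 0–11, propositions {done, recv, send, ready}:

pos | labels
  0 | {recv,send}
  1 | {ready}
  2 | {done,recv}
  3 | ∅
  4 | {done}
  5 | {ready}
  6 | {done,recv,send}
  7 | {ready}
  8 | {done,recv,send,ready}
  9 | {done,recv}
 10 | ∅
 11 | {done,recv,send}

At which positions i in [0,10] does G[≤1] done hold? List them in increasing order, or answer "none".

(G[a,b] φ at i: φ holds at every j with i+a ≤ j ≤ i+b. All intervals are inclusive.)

8

Evaluate at each i in [0,10]:
  i=0: ✗ (fails at j=0)
  i=1: ✗ (fails at j=1)
  i=2: ✗ (fails at j=3)
  i=3: ✗ (fails at j=3)
  i=4: ✗ (fails at j=5)
  i=5: ✗ (fails at j=5)
  i=6: ✗ (fails at j=7)
  i=7: ✗ (fails at j=7)
  i=8: ✓ (all of [8,9])
  i=9: ✗ (fails at j=10)
  i=10: ✗ (fails at j=10)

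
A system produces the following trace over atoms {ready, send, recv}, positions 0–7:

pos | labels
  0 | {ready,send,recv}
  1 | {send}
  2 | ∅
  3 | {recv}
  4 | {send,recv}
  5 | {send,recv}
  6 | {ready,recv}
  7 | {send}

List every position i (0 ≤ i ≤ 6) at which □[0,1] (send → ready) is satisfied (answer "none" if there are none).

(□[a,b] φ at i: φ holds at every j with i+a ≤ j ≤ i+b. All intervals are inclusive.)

2

Evaluate at each i in [0,6]:
  i=0: ✗ (fails at j=1)
  i=1: ✗ (fails at j=1)
  i=2: ✓ (all of [2,3])
  i=3: ✗ (fails at j=4)
  i=4: ✗ (fails at j=4)
  i=5: ✗ (fails at j=5)
  i=6: ✗ (fails at j=7)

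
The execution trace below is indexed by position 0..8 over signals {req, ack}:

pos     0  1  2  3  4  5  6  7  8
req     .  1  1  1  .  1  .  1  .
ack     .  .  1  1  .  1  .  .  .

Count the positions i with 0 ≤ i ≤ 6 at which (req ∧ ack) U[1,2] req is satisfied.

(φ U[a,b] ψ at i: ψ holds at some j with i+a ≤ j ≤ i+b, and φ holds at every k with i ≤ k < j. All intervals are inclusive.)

Evaluate at each i in [0,6]:
  i=0: ✗ (lhs fails at k=0 before rhs at j=1)
  i=1: ✗ (lhs fails at k=1 before rhs at j=2)
  i=2: ✓ (rhs at j=3; lhs holds on [2,2])
  i=3: ✗ (lhs fails at k=4 before rhs at j=5)
  i=4: ✗ (lhs fails at k=4 before rhs at j=5)
  i=5: ✗ (lhs fails at k=6 before rhs at j=7)
  i=6: ✗ (lhs fails at k=6 before rhs at j=7)
Positions where it holds: {2} → 1.

1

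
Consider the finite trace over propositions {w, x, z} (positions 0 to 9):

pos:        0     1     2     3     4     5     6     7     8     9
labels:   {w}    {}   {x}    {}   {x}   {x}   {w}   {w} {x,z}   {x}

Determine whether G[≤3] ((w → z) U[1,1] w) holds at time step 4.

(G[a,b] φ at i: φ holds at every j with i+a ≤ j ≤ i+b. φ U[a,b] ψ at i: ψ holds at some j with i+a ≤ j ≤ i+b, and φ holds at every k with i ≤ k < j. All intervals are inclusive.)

Check ((w → z) U[1,1] w) at every j in [4,7]:
  j=4: fails
  j=5: holds
  j=6: fails
  j=7: fails
Fails at j=4 → formula fails.

No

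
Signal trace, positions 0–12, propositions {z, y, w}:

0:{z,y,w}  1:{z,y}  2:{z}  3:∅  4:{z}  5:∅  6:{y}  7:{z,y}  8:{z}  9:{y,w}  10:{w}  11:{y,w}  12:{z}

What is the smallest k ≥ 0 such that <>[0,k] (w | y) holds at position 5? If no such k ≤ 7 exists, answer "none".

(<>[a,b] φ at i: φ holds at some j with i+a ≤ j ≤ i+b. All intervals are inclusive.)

Scan j = 5,6,… for (w | y):
  j=5: fails
  j=6: holds
First hit at j=6, so smallest k = 6-5 = 1.

1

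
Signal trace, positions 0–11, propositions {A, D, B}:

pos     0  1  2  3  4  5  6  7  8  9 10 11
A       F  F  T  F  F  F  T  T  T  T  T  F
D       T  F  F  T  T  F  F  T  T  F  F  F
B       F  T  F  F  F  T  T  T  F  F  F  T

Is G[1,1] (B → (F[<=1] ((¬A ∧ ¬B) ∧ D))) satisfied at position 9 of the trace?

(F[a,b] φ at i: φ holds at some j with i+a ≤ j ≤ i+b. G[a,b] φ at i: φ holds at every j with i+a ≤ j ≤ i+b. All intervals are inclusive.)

Check (B → (F[<=1] ((¬A ∧ ¬B) ∧ D))) at every j in [10,10]:
  j=10: antecedent false → ✓
All positions satisfy it → formula holds.

True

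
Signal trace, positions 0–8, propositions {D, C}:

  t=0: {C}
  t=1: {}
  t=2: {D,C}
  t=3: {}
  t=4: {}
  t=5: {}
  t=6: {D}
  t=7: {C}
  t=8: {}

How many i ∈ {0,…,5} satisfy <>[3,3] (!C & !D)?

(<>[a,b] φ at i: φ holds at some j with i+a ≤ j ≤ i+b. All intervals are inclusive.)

4

Evaluate at each i in [0,5]:
  i=0: ✓ (witness j=3)
  i=1: ✓ (witness j=4)
  i=2: ✓ (witness j=5)
  i=3: ✗ (none in [6,6])
  i=4: ✗ (none in [7,7])
  i=5: ✓ (witness j=8)
Positions where it holds: {0, 1, 2, 5} → 4.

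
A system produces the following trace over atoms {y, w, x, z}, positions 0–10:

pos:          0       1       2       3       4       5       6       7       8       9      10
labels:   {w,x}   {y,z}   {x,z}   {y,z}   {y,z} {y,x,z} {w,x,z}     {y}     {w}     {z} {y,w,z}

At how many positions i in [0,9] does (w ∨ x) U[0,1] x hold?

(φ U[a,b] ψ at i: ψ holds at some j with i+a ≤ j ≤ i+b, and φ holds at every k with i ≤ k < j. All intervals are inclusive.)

Evaluate at each i in [0,9]:
  i=0: ✓ (rhs at j=0)
  i=1: ✗ (lhs fails at k=1 before rhs at j=2)
  i=2: ✓ (rhs at j=2)
  i=3: ✗ (no rhs in [3,4])
  i=4: ✗ (lhs fails at k=4 before rhs at j=5)
  i=5: ✓ (rhs at j=5)
  i=6: ✓ (rhs at j=6)
  i=7: ✗ (no rhs in [7,8])
  i=8: ✗ (no rhs in [8,9])
  i=9: ✗ (no rhs in [9,10])
Positions where it holds: {0, 2, 5, 6} → 4.

4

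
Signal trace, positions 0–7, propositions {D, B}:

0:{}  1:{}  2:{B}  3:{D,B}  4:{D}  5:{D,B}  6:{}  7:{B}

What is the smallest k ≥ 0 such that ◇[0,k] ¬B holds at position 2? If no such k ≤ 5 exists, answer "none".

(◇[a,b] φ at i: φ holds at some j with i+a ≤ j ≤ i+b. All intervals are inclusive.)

Scan j = 2,3,… for ¬B:
  j=2: fails
  j=3: fails
  j=4: holds
First hit at j=4, so smallest k = 4-2 = 2.

2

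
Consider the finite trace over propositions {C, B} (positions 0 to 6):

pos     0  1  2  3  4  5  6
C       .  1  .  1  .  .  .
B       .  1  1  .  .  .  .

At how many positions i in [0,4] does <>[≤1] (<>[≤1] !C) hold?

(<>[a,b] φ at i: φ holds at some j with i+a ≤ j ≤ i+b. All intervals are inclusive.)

Evaluate at each i in [0,4]:
  i=0: ✓ (witness j=0)
  i=1: ✓ (witness j=1)
  i=2: ✓ (witness j=2)
  i=3: ✓ (witness j=3)
  i=4: ✓ (witness j=4)
Positions where it holds: {0, 1, 2, 3, 4} → 5.

5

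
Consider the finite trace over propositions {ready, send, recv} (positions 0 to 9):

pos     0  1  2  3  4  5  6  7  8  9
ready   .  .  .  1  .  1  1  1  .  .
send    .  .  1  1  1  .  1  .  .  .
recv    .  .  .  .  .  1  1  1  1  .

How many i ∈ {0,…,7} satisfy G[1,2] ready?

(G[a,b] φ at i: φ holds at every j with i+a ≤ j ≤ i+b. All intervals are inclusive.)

2

Evaluate at each i in [0,7]:
  i=0: ✗ (fails at j=1)
  i=1: ✗ (fails at j=2)
  i=2: ✗ (fails at j=4)
  i=3: ✗ (fails at j=4)
  i=4: ✓ (all of [5,6])
  i=5: ✓ (all of [6,7])
  i=6: ✗ (fails at j=8)
  i=7: ✗ (fails at j=8)
Positions where it holds: {4, 5} → 2.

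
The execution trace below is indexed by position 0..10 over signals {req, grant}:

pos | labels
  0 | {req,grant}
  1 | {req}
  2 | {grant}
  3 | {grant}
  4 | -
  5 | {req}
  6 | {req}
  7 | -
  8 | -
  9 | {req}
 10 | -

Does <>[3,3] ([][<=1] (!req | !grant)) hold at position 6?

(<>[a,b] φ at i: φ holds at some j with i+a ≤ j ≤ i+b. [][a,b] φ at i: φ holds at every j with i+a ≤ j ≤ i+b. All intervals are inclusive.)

Check [][<=1] (!req | !grant) at each j in [9,9]:
  j=9: holds on [9,10]
Found at j=9 → formula holds.

Holds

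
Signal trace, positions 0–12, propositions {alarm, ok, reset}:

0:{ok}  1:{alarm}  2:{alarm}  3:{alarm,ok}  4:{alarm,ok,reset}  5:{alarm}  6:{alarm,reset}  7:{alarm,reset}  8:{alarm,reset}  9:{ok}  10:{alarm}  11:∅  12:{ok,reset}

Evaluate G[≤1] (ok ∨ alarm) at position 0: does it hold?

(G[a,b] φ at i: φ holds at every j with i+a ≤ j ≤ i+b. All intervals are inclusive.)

True

Check (ok ∨ alarm) at every j in [0,1]:
  j=0: true
  j=1: true
All positions satisfy it → formula holds.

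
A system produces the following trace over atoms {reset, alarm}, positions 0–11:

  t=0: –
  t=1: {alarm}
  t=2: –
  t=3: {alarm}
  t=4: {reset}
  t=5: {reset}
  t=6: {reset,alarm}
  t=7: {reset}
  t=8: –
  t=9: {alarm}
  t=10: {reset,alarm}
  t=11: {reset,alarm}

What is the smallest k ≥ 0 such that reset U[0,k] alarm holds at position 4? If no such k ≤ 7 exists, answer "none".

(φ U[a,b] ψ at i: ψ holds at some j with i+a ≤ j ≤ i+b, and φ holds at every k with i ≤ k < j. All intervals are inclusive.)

Need earliest j ≥ 4 with alarm, and reset at every k in [4,j-1].
  j=4: rhs fails.
  j=5: rhs fails.
  j=6: rhs holds; lhs holds on [4,5]. k = 2.

2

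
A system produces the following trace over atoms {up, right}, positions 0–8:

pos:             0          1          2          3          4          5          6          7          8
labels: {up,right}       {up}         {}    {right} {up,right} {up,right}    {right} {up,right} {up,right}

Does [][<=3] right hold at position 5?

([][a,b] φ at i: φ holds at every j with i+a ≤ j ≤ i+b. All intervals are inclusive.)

Check right at every j in [5,8]:
  j=5: true
  j=6: true
  j=7: true
  j=8: true
All positions satisfy it → formula holds.

Yes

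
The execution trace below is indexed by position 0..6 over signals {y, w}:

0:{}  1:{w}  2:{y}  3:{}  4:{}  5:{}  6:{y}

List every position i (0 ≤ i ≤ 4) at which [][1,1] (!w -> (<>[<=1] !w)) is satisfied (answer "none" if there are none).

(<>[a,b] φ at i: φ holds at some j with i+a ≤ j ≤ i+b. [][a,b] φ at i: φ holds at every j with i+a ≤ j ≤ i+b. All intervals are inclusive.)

0, 1, 2, 3, 4

Evaluate at each i in [0,4]:
  i=0: ✓ (all of [1,1])
  i=1: ✓ (all of [2,2])
  i=2: ✓ (all of [3,3])
  i=3: ✓ (all of [4,4])
  i=4: ✓ (all of [5,5])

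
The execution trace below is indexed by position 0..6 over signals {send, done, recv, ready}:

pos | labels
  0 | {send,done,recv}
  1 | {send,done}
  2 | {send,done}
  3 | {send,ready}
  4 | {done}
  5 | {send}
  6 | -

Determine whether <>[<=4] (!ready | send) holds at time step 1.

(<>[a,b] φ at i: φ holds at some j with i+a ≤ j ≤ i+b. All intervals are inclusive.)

Check (!ready | send) at each j in [1,5]:
  j=1: true
  j=2: true
  j=3: true
  j=4: true
  j=5: true
Found at j=1 → formula holds.

True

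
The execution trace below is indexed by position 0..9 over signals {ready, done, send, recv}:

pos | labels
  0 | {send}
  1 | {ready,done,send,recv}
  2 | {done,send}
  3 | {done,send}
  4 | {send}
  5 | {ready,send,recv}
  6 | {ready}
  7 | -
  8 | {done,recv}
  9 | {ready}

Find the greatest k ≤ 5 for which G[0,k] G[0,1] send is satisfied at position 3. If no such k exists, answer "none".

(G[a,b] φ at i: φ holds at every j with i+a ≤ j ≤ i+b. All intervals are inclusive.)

1

G[0,1] send must hold from j=3 onward; find where it first fails.
  j=3: holds
  j=4: holds
  j=5: fails
Holds on [3,4], so largest k = 1.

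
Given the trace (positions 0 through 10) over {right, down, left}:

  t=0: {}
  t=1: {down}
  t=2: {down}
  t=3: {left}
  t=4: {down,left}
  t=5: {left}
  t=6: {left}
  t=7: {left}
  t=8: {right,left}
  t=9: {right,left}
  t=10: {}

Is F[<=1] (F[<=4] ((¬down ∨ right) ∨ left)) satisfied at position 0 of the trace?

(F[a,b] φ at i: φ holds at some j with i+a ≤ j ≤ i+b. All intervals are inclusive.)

True

Check F[<=4] ((¬down ∨ right) ∨ left) at each j in [0,1]:
  j=0: holds (witness at 0)
  j=1: holds (witness at 3)
Found at j=0 → formula holds.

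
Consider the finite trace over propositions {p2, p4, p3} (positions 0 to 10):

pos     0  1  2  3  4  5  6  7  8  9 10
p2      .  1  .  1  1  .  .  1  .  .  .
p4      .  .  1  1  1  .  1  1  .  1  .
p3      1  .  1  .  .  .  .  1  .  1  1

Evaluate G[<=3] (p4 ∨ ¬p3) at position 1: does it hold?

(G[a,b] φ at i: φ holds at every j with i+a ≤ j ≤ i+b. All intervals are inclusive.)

Check (p4 ∨ ¬p3) at every j in [1,4]:
  j=1: true
  j=2: true
  j=3: true
  j=4: true
All positions satisfy it → formula holds.

Yes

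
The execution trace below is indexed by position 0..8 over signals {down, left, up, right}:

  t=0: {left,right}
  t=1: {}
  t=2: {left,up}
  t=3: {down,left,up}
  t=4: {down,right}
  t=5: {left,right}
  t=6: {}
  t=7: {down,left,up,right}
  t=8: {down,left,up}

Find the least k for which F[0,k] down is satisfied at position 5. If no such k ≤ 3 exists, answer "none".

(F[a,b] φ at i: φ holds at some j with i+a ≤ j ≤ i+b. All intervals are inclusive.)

Scan j = 5,6,… for down:
  j=5: fails
  j=6: fails
  j=7: holds
First hit at j=7, so smallest k = 7-5 = 2.

2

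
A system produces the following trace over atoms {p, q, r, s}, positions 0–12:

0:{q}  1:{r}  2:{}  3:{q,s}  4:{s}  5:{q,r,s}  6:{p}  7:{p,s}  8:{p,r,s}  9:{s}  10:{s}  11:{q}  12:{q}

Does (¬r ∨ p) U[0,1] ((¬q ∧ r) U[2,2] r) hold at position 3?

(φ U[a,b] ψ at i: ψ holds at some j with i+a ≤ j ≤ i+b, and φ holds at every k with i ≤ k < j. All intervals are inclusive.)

No

Need some j in [3,4] with ((¬q ∧ r) U[2,2] r), and (¬r ∨ p) at every k in [3,j-1].
  j=3: ((¬q ∧ r) U[2,2] r) — fails.
  j=4: ((¬q ∧ r) U[2,2] r) — fails.
No j in the window works → until fails.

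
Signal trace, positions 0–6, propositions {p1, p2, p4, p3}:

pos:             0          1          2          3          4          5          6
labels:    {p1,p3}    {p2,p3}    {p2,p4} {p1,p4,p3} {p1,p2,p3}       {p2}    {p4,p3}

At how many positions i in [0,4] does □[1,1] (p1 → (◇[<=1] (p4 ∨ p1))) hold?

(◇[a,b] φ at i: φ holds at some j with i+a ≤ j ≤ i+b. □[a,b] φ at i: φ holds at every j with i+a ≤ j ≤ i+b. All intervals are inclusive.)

5

Evaluate at each i in [0,4]:
  i=0: ✓ (all of [1,1])
  i=1: ✓ (all of [2,2])
  i=2: ✓ (all of [3,3])
  i=3: ✓ (all of [4,4])
  i=4: ✓ (all of [5,5])
Positions where it holds: {0, 1, 2, 3, 4} → 5.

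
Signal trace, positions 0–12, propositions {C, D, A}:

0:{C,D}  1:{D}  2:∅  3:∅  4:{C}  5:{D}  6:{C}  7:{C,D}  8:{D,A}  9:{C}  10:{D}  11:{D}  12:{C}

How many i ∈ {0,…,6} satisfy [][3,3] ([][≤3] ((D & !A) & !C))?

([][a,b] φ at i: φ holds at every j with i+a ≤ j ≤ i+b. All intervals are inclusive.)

0

Evaluate at each i in [0,6]:
  i=0: ✗ (fails at j=3)
  i=1: ✗ (fails at j=4)
  i=2: ✗ (fails at j=5)
  i=3: ✗ (fails at j=6)
  i=4: ✗ (fails at j=7)
  i=5: ✗ (fails at j=8)
  i=6: ✗ (fails at j=9)
Positions where it holds: {} → 0.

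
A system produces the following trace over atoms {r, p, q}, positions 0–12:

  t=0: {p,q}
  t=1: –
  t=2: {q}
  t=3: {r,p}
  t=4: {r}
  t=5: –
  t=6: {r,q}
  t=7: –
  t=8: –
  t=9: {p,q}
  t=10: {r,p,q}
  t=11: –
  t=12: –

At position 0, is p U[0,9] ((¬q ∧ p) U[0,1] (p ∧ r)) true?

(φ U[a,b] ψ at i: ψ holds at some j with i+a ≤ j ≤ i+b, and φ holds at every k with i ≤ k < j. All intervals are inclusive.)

Need some j in [0,9] with ((¬q ∧ p) U[0,1] (p ∧ r)), and p at every k in [0,j-1].
  j=0: ((¬q ∧ p) U[0,1] (p ∧ r)) — fails.
  j=1: ((¬q ∧ p) U[0,1] (p ∧ r)) — fails.
  j=2: ((¬q ∧ p) U[0,1] (p ∧ r)) — fails.
  j=3: ((¬q ∧ p) U[0,1] (p ∧ r)) holds, but p fails at k=1 → not this j.
  j=4: ((¬q ∧ p) U[0,1] (p ∧ r)) — fails.
  j=5: ((¬q ∧ p) U[0,1] (p ∧ r)) — fails.
  j=6: ((¬q ∧ p) U[0,1] (p ∧ r)) — fails.
  j=7: ((¬q ∧ p) U[0,1] (p ∧ r)) — fails.
  j=8: ((¬q ∧ p) U[0,1] (p ∧ r)) — fails.
  j=9: ((¬q ∧ p) U[0,1] (p ∧ r)) — fails.
No j in the window works → until fails.

No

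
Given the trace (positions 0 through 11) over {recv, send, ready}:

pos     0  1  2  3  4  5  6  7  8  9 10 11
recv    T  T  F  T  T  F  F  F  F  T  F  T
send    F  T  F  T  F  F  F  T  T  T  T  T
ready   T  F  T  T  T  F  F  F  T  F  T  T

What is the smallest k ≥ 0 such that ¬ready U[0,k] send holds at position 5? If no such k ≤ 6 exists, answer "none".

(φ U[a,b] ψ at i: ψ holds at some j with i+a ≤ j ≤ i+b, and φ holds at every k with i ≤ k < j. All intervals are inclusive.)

Need earliest j ≥ 5 with send, and ¬ready at every k in [5,j-1].
  j=5: rhs fails.
  j=6: rhs fails.
  j=7: rhs holds; lhs holds on [5,6]. k = 2.

2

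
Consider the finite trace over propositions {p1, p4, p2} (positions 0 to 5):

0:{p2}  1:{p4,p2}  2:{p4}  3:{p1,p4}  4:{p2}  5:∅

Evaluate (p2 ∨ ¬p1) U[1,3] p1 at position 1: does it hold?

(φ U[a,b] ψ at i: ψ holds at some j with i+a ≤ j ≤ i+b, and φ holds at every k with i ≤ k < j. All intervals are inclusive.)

Need some j in [2,4] with p1, and (p2 ∨ ¬p1) at every k in [1,j-1].
  j=2: p1 false.
  j=3: p1 holds; (p2 ∨ ¬p1) holds at every k in [1,2] → satisfied.

True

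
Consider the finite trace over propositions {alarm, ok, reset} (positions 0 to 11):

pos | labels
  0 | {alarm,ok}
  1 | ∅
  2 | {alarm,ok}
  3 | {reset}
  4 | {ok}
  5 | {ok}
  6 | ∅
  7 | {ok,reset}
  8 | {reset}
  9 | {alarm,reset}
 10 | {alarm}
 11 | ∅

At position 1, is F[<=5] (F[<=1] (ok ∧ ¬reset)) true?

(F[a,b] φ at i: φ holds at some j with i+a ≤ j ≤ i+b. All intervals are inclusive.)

Yes

Check F[<=1] (ok ∧ ¬reset) at each j in [1,6]:
  j=1: holds (witness at 2)
  j=2: holds (witness at 2)
  j=3: holds (witness at 4)
  j=4: holds (witness at 4)
  j=5: holds (witness at 5)
  j=6: fails (none in [6,7])
Found at j=1 → formula holds.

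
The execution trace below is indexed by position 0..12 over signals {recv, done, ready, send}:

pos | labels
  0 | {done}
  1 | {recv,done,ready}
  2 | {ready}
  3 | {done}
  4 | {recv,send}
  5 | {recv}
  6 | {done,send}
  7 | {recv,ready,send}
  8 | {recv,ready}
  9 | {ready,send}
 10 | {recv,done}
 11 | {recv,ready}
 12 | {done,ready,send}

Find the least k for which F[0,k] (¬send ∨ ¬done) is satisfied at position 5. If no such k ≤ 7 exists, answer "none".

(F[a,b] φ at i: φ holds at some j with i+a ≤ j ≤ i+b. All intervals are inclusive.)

Scan j = 5,6,… for (¬send ∨ ¬done):
  j=5: holds
First hit at j=5, so smallest k = 5-5 = 0.

0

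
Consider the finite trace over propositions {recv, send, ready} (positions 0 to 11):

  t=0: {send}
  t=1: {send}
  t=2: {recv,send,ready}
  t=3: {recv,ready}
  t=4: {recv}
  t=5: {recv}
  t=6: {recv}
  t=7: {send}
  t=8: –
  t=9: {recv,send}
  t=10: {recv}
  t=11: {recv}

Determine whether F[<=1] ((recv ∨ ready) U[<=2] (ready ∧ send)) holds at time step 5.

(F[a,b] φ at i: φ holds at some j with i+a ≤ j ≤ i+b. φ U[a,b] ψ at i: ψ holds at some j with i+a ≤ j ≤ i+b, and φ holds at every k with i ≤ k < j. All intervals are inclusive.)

False

Check ((recv ∨ ready) U[<=2] (ready ∧ send)) at each j in [5,6]:
  j=5: fails
  j=6: fails
No position in the window satisfies it → formula fails.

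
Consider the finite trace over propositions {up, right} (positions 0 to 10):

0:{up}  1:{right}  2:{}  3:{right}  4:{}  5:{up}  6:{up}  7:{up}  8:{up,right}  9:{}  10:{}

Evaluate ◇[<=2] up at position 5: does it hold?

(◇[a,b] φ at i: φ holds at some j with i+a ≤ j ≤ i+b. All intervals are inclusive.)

Check up at each j in [5,7]:
  j=5: true
  j=6: true
  j=7: true
Found at j=5 → formula holds.

Holds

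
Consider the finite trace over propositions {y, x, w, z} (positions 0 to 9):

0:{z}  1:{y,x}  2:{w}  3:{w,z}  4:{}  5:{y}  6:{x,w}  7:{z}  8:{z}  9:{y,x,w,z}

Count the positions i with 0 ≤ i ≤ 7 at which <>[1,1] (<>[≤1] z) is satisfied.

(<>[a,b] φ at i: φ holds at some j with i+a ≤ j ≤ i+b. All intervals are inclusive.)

Evaluate at each i in [0,7]:
  i=0: ✗ (none in [1,1])
  i=1: ✓ (witness j=2)
  i=2: ✓ (witness j=3)
  i=3: ✗ (none in [4,4])
  i=4: ✗ (none in [5,5])
  i=5: ✓ (witness j=6)
  i=6: ✓ (witness j=7)
  i=7: ✓ (witness j=8)
Positions where it holds: {1, 2, 5, 6, 7} → 5.

5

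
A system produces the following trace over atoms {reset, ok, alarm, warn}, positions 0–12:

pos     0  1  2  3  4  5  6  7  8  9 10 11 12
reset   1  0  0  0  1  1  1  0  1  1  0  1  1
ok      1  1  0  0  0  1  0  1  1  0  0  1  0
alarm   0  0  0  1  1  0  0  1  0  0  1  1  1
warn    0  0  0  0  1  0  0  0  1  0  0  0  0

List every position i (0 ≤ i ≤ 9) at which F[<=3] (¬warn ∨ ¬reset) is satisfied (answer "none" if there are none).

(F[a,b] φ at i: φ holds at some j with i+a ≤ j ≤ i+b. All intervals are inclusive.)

Evaluate at each i in [0,9]:
  i=0: ✓ (witness j=0)
  i=1: ✓ (witness j=1)
  i=2: ✓ (witness j=2)
  i=3: ✓ (witness j=3)
  i=4: ✓ (witness j=5)
  i=5: ✓ (witness j=5)
  i=6: ✓ (witness j=6)
  i=7: ✓ (witness j=7)
  i=8: ✓ (witness j=9)
  i=9: ✓ (witness j=9)

0, 1, 2, 3, 4, 5, 6, 7, 8, 9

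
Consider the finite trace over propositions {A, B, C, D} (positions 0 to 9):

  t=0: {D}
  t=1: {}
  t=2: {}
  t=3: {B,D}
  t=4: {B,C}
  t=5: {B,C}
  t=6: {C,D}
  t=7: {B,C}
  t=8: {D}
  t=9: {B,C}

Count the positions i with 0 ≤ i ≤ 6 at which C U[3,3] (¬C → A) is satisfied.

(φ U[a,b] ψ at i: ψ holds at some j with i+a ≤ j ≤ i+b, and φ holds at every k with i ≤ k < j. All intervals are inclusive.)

Evaluate at each i in [0,6]:
  i=0: ✗ (no rhs in [3,3])
  i=1: ✗ (lhs fails at k=1 before rhs at j=4)
  i=2: ✗ (lhs fails at k=2 before rhs at j=5)
  i=3: ✗ (lhs fails at k=3 before rhs at j=6)
  i=4: ✓ (rhs at j=7; lhs holds on [4,6])
  i=5: ✗ (no rhs in [8,8])
  i=6: ✗ (lhs fails at k=8 before rhs at j=9)
Positions where it holds: {4} → 1.

1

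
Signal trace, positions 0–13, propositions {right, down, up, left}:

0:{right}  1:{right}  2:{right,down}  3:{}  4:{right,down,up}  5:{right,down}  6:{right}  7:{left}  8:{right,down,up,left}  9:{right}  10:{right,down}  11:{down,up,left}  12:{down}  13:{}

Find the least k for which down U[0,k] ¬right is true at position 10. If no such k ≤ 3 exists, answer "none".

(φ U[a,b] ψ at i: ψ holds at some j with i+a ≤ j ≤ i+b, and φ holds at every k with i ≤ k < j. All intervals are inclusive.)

Need earliest j ≥ 10 with ¬right, and down at every k in [10,j-1].
  j=10: rhs fails.
  j=11: rhs holds; lhs holds on [10,10]. k = 1.

1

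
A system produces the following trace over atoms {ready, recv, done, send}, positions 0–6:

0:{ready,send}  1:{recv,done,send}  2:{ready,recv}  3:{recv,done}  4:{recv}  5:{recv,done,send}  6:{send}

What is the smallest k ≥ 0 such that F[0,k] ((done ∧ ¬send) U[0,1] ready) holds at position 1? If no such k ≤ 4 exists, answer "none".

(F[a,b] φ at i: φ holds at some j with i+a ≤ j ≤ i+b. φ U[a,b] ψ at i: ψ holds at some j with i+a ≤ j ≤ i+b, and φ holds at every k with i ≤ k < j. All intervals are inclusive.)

Scan j = 1,2,… for ((done ∧ ¬send) U[0,1] ready):
  j=1: fails
  j=2: holds
First hit at j=2, so smallest k = 2-1 = 1.

1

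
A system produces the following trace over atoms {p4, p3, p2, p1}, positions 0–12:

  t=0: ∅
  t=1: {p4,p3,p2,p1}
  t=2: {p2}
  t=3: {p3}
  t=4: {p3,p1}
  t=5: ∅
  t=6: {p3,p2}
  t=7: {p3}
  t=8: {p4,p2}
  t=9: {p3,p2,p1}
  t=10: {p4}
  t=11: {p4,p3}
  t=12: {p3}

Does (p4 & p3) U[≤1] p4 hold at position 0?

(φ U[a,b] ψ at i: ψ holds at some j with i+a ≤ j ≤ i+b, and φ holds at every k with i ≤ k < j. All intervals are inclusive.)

False

Need some j in [0,1] with p4, and (p4 & p3) at every k in [0,j-1].
  j=0: p4 false.
  j=1: p4 holds, but (p4 & p3) fails at k=0 → not this j.
No j in the window works → until fails.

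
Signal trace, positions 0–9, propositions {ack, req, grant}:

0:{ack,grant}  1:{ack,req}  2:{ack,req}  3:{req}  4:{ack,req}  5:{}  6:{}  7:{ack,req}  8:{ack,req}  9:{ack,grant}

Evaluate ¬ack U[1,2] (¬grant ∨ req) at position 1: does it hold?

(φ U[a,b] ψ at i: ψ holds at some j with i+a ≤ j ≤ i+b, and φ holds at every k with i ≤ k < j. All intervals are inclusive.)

False

Need some j in [2,3] with (¬grant ∨ req), and ¬ack at every k in [1,j-1].
  j=2: (¬grant ∨ req) holds, but ¬ack fails at k=1 → not this j.
  j=3: (¬grant ∨ req) holds, but ¬ack fails at k=1 → not this j.
No j in the window works → until fails.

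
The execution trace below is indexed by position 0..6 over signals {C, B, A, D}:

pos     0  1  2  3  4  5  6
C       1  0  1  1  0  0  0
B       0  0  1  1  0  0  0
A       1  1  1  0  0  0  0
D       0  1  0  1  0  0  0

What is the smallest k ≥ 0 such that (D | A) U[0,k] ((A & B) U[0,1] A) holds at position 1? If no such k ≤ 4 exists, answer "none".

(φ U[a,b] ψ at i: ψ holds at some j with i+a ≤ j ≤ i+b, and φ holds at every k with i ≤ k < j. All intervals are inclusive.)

Need earliest j ≥ 1 with ((A & B) U[0,1] A), and (D | A) at every k in [1,j-1].
  j=1: rhs holds (empty prefix). k = 0.

0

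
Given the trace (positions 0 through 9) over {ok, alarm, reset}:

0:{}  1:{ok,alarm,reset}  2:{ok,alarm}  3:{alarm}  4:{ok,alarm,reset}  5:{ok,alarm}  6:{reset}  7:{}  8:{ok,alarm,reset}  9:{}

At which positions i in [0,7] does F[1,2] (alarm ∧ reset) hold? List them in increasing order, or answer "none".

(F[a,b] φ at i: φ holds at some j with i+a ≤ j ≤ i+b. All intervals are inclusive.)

Evaluate at each i in [0,7]:
  i=0: ✓ (witness j=1)
  i=1: ✗ (none in [2,3])
  i=2: ✓ (witness j=4)
  i=3: ✓ (witness j=4)
  i=4: ✗ (none in [5,6])
  i=5: ✗ (none in [6,7])
  i=6: ✓ (witness j=8)
  i=7: ✓ (witness j=8)

0, 2, 3, 6, 7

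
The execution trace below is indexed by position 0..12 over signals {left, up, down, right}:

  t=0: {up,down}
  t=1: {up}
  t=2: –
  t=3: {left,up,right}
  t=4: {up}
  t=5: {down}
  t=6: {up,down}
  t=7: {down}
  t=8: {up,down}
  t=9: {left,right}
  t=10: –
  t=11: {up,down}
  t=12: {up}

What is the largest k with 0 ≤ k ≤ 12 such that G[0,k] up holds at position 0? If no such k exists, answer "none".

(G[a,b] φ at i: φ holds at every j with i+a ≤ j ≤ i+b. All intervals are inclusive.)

1

up must hold from j=0 onward; find where it first fails.
  j=0: holds
  j=1: holds
  j=2: fails
Holds on [0,1], so largest k = 1.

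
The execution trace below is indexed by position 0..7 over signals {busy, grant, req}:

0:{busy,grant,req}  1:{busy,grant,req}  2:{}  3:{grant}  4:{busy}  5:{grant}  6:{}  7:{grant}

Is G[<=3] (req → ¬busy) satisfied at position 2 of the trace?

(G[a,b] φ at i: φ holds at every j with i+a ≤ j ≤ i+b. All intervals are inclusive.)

True

Check (req → ¬busy) at every j in [2,5]:
  j=2: antecedent false → ✓
  j=3: antecedent false → ✓
  j=4: antecedent false → ✓
  j=5: antecedent false → ✓
All positions satisfy it → formula holds.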